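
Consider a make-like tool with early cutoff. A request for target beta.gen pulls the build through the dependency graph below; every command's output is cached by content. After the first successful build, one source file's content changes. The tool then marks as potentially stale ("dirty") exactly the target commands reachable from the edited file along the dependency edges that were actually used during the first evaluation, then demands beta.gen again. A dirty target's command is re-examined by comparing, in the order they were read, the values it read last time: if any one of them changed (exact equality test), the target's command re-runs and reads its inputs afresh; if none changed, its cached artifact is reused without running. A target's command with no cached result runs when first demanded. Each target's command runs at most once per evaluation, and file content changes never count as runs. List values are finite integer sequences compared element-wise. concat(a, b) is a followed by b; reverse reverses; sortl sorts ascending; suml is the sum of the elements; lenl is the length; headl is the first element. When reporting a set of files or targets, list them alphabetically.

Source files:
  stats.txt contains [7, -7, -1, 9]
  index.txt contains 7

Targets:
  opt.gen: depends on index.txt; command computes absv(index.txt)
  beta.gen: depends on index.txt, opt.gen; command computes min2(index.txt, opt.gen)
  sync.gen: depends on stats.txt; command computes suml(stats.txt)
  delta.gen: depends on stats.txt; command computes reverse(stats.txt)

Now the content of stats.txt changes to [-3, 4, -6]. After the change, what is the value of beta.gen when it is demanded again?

First demand of the output computes:
  opt.gen = absv(7) = 7
  beta.gen = min2(7, 7) = 7

After the edit, cleaning proceeds:
  stats.txt only reaches undemanded nodes; the second demand re-runs nothing.

Note the shortcut — stats.txt feeds only undemanded nodes, so no recomputation happens.

Demanding beta.gen again yields 7.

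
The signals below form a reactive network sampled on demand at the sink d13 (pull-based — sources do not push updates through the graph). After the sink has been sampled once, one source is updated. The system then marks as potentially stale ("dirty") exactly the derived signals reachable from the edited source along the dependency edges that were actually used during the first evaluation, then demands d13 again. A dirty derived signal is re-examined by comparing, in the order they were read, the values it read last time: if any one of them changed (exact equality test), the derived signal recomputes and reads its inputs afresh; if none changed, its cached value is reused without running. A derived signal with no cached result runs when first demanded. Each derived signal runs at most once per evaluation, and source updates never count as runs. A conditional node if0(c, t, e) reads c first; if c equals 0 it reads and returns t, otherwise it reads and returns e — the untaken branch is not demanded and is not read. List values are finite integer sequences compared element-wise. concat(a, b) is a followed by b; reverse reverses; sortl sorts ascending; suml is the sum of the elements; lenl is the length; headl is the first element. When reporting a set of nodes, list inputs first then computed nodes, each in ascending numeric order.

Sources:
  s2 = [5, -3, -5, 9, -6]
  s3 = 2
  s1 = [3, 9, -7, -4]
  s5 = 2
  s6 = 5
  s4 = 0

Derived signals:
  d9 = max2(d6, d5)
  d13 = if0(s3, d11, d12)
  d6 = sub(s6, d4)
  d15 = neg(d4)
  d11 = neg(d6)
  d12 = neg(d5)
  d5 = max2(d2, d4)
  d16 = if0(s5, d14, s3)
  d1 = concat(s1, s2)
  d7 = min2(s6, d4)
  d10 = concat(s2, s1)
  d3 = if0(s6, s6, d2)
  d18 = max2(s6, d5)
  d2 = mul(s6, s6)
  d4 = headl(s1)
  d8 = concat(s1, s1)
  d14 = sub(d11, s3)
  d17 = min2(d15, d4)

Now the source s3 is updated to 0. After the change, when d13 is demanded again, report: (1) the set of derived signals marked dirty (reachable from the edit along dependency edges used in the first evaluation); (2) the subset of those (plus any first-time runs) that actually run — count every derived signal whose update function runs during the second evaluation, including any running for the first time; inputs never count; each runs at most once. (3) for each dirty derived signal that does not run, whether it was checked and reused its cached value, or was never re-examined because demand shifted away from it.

Dirty set: d13.
Run set: d6, d11, d13 (3 run).
All dirty derived signals ended up running.
The important point: the flipped condition pulls in fresh nodes; d6, d11 run for the first time.

Initial pass — values computed on the first demand:
  d2 = mul(5, 5) = 25
  d4 = headl([3, 9, -7, -4]) = 3
  d5 = max2(25, 3) = 25
  d12 = neg(25) = -25
  d13 = if0(s3=2 -> else branch d12) = -25

Second demand — change propagation:
  d6: newly demanded (no cache) — executes and yields 2.
  d11: newly demanded (no cache) — executes and yields -2.
  d13: re-runs because s3 2->0; new result -2.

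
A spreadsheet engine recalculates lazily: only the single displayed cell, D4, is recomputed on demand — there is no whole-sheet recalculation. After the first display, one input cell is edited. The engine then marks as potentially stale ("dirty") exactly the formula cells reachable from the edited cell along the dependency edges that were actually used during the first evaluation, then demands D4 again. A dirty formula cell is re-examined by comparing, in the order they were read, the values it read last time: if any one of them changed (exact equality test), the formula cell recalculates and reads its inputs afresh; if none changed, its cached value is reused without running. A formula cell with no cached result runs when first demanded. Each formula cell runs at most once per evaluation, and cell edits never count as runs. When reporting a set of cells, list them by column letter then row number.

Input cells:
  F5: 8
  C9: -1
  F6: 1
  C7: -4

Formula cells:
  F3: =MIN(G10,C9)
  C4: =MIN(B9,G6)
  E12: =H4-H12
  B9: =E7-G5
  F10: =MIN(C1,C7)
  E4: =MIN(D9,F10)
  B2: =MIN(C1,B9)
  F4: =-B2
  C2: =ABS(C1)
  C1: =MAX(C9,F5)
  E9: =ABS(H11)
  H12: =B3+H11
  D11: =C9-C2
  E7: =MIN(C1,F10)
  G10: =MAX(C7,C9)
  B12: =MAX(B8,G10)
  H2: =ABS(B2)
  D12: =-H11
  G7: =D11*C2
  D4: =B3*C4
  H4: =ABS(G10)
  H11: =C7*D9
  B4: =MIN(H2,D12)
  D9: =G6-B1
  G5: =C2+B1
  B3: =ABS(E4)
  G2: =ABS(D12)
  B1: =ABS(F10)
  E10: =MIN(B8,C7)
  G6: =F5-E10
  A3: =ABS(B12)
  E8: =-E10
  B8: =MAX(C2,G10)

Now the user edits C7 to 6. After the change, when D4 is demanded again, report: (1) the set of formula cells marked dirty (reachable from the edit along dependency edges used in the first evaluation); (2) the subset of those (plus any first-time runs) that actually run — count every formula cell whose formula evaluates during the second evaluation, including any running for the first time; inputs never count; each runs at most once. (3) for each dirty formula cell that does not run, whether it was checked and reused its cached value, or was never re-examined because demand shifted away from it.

Marked dirty: B1, B3, B8, B9, C4, D4, D9, E4, E7, E10, F10, G5, G6, G10.
Formula cells that run: B1, B8, B9, C4, D4, D9, E4, E7, E10, F10, G5, G6, G10 — 13 in total.
Checked but reused from cache: B3.
Key observation: the cutoff stops propagation at B3 — its inputs' values are unchanged, so it reuses its cache.

First evaluation (everything demanded from the output):
  C1 = MAX(-1, 8) = 8
  C2 = ABS(8) = 8
  F10 = MIN(8, -4) = -4
  B1 = ABS(-4) = 4
  E7 = MIN(8, -4) = -4
  G5 = 8 + 4 = 12
  B9 = -4 - 12 = -16
  G10 = MAX(-4, -1) = -1
  B8 = MAX(8, -1) = 8
  E10 = MIN(8, -4) = -4
  G6 = 8 - -4 = 12
  C4 = MIN(-16, 12) = -16
  D9 = 12 - 4 = 8
  E4 = MIN(8, -4) = -4
  B3 = ABS(-4) = 4
  D4 = 4 * -16 = -64

Propagation after the edit:
  F10: runs — C7 -4->6; result 6.
  B1: runs — F10 -4->6; result 6.
  E7: runs — F10 -4->6; result 6.
  G5: runs — B1 4->6; result 14.
  B9: runs — E7 -4->6; G5 12->14; result -8.
  G10: runs — C7 -4->6; result 6.
  B8: runs — G10 -1->6; result 8 (same value as before).
  E10: runs — C7 -4->6; result 6.
  G6: runs — E10 -4->6; result 2.
  C4: runs — B9 -16->-8; G6 12->2; result -8.
  D9: runs — G6 12->2; B1 4->6; result -4.
  E4: runs — D9 8->-4; F10 -4->6; result -4 (same value as before).
  B3: checked — values it read are unchanged (E4 unchanged); reused cached 4 without running.
  D4: runs — C4 -16->-8; result -32.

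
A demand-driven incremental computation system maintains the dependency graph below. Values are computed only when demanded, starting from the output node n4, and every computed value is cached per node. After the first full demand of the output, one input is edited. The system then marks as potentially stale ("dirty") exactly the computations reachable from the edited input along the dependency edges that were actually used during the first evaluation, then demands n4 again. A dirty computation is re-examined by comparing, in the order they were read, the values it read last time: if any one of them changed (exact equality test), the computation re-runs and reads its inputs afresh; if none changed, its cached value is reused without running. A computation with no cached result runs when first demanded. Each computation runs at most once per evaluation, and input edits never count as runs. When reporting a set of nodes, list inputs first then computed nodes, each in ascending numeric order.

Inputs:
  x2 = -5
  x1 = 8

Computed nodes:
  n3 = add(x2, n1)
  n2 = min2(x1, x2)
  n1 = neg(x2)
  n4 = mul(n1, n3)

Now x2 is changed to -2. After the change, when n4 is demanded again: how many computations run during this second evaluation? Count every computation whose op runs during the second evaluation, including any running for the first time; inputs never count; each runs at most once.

Computations that run: n1, n3, n4 — 3 in total.

First evaluation (everything demanded from the output):
  n1 = neg(-5) = 5
  n3 = add(-5, 5) = 0
  n4 = mul(5, 0) = 0

Propagation after the edit:
  n1: runs — x2 -5->-2; result 2.
  n3: runs — x2 -5->-2; n1 5->2; result 0 (same value as before).
  n4: runs — n1 5->2; result 0 (same value as before).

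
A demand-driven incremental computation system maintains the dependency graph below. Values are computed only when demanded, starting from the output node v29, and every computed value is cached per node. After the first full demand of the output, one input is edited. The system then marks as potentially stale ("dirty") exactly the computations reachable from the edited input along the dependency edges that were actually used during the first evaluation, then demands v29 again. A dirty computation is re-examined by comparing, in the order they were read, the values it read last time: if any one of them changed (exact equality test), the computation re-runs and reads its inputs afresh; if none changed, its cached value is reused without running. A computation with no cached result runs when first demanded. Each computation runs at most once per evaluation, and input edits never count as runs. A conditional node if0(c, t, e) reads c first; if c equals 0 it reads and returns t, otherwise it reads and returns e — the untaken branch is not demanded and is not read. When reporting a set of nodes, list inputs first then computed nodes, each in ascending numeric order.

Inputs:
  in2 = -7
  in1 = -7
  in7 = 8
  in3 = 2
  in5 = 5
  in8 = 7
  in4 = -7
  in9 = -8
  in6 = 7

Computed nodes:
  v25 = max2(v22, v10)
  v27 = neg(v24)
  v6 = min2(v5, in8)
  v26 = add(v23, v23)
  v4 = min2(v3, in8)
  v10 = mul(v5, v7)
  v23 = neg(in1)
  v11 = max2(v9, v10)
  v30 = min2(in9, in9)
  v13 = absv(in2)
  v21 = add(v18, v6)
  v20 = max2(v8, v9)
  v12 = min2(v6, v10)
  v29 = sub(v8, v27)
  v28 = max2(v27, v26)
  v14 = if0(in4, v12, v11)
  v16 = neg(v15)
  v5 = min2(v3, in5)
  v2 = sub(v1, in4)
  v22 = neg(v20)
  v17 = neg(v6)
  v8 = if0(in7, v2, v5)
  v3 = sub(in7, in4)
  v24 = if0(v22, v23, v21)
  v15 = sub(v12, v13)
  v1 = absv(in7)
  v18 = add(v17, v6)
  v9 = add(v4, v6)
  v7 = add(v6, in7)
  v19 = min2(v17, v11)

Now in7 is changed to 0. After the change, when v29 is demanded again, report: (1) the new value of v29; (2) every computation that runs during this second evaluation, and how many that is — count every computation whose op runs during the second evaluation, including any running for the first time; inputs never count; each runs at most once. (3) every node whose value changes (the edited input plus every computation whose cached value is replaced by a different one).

New value of v29: 12.
Computations that run: v1, v2, v3, v4, v5, v8, v20, v29 — 8 in total.
Values that change: in7, v3, v8, v29.
Key observation: a condition flipped, so demand reaches new nodes — v1, v2 run for the first time.

First evaluation (everything demanded from the output):
  v3 = sub(8, -7) = 15
  v4 = min2(15, 7) = 7
  v5 = min2(15, 5) = 5
  v6 = min2(5, 7) = 5
  v8 = if0(in7=8 -> else branch v5) = 5
  v9 = add(7, 5) = 12
  v17 = neg(5) = -5
  v18 = add(-5, 5) = 0
  v20 = max2(5, 12) = 12
  v21 = add(0, 5) = 5
  v22 = neg(12) = -12
  v24 = if0(v22=-12 -> else branch v21) = 5
  v27 = neg(5) = -5
  v29 = sub(5, -5) = 10

Propagation after the edit:
  v1: demanded for the first time — runs, produces 0.
  v2: demanded for the first time — runs, produces 7.
  v3: runs — in7 8->0; result 7.
  v4: runs — v3 15->7; result 7 (same value as before).
  v5: runs — v3 15->7; result 5 (same value as before).
  v6: checked — values it read are unchanged (v5 unchanged, in8 unchanged); reused cached 5 without running.
  v8: runs — in7 8->0; result 7.
  v9: checked — values it read are unchanged (v4 unchanged, v6 unchanged); reused cached 12 without running.
  v17: checked — values it read are unchanged (v6 unchanged); reused cached -5 without running.
  v18: checked — values it read are unchanged (v17 unchanged, v6 unchanged); reused cached 0 without running.
  v20: runs — v8 5->7; result 12 (same value as before).
  v21: checked — values it read are unchanged (v18 unchanged, v6 unchanged); reused cached 5 without running.
  v22: checked — values it read are unchanged (v20 unchanged); reused cached -12 without running.
  v24: checked — values it read are unchanged (v22 unchanged, v21 unchanged); reused cached 5 without running.
  v27: checked — values it read are unchanged (v24 unchanged); reused cached -5 without running.
  v29: runs — v8 5->7; result 12.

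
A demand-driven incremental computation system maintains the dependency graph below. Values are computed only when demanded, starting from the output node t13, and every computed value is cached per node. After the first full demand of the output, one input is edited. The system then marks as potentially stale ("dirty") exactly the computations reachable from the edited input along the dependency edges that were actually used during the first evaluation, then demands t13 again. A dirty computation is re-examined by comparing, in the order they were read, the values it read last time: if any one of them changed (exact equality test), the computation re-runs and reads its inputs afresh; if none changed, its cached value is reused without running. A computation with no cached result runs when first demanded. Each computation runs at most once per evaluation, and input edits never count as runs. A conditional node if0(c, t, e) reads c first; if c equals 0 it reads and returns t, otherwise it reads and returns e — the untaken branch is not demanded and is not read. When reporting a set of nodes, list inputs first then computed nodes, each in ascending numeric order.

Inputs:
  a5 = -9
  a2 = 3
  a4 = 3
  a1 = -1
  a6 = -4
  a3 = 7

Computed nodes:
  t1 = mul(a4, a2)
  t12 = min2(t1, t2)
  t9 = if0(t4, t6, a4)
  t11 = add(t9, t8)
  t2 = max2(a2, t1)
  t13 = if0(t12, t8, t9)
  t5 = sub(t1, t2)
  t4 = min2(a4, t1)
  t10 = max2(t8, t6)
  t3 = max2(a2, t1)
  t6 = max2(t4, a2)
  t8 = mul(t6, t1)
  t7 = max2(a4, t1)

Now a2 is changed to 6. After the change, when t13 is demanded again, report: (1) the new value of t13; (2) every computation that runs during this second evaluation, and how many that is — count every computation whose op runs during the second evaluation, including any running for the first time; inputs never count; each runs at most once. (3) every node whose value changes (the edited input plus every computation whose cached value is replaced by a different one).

New value of t13: 3.
Computations that run: t1, t2, t4, t12, t13 — 5 in total.
Values that change: a2, t1, t2, t12.
Key observation: the cutoff stops propagation at t9 — its inputs' values are unchanged, so it reuses its cache.

First evaluation (everything demanded from the output):
  t1 = mul(3, 3) = 9
  t2 = max2(3, 9) = 9
  t4 = min2(3, 9) = 3
  t9 = if0(t4=3 -> else branch a4) = 3
  t12 = min2(9, 9) = 9
  t13 = if0(t12=9 -> else branch t9) = 3

Propagation after the edit:
  t1: runs — a2 3->6; result 18.
  t2: runs — a2 3->6; t1 9->18; result 18.
  t4: runs — t1 9->18; result 3 (same value as before).
  t9: checked — values it read are unchanged (t4 unchanged, a4 unchanged); reused cached 3 without running.
  t12: runs — t1 9->18; t2 9->18; result 18.
  t13: runs — t12 9->18; result 3 (same value as before).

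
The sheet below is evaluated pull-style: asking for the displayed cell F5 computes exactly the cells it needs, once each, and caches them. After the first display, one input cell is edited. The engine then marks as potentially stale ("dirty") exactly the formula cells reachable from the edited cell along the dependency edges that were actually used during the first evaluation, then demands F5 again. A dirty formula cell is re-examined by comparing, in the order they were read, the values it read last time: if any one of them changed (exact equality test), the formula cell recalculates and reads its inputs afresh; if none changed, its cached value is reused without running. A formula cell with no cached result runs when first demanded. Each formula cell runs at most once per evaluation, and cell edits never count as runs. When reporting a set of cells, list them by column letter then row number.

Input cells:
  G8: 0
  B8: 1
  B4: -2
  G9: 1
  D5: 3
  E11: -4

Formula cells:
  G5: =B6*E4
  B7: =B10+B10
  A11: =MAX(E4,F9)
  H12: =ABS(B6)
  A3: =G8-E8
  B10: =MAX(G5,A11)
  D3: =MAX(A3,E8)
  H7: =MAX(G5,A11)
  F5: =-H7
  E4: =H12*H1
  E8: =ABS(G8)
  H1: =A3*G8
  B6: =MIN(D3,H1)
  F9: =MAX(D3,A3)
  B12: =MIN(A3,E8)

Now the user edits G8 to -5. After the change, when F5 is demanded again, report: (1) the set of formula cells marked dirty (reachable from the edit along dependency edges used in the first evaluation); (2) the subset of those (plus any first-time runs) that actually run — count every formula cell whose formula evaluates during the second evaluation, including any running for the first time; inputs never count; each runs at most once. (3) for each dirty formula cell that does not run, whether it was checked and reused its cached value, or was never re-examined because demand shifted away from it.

First demand of the output computes:
  E8 = ABS(0) = 0
  A3 = 0 - 0 = 0
  D3 = MAX(0, 0) = 0
  F9 = MAX(0, 0) = 0
  H1 = 0 * 0 = 0
  B6 = MIN(0, 0) = 0
  H12 = ABS(0) = 0
  E4 = 0 * 0 = 0
  A11 = MAX(0, 0) = 0
  G5 = 0 * 0 = 0
  H7 = MAX(0, 0) = 0
  F5 = -(0) = 0

After the edit, cleaning proceeds:
  E8: a read changed (G8 0->-5) — executes, giving 5.
  A3: a read changed (G8 0->-5; E8 0->5) — executes, giving -10.
  D3: a read changed (A3 0->-10; E8 0->5) — executes, giving 5.
  F9: a read changed (D3 0->5; A3 0->-10) — executes, giving 5.
  H1: a read changed (A3 0->-10; G8 0->-5) — executes, giving 50.
  B6: a read changed (D3 0->5; H1 0->50) — executes, giving 5.
  H12: a read changed (B6 0->5) — executes, giving 5.
  E4: a read changed (H12 0->5; H1 0->50) — executes, giving 250.
  A11: a read changed (E4 0->250; F9 0->5) — executes, giving 250.
  G5: a read changed (B6 0->5; E4 0->250) — executes, giving 1250.
  H7: a read changed (G5 0->1250; A11 0->250) — executes, giving 1250.
  F5: a read changed (H7 0->1250) — executes, giving -1250.

The edit dirties: A3, A11, B6, D3, E4, E8, F5, F9, G5, H1, H7, H12.
12 formula cells run: A3, A11, B6, D3, E4, E8, F5, F9, G5, H1, H7, H12.
No dirty formula cell escaped a run.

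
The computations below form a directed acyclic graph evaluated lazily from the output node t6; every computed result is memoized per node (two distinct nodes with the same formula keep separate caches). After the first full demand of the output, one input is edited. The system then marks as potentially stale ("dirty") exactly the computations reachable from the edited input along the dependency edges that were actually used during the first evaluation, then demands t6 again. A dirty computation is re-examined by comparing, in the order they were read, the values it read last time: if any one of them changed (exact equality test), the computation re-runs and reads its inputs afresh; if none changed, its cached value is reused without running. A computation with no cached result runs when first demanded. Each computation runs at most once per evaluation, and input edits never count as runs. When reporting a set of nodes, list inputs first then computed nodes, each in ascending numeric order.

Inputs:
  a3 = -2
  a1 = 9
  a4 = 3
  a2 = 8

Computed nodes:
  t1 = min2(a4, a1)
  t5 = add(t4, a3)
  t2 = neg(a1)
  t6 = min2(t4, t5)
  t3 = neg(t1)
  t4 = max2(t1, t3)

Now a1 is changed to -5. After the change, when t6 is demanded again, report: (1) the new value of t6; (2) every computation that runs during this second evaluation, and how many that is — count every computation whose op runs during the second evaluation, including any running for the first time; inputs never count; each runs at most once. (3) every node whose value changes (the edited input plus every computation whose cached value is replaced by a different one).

Demanding t6 again yields 3.
5 computations run: t1, t3, t4, t5, t6.
The nodes whose values change: a1, t1, t3, t4, t5, t6.

First demand of the output computes:
  t1 = min2(3, 9) = 3
  t3 = neg(3) = -3
  t4 = max2(3, -3) = 3
  t5 = add(3, -2) = 1
  t6 = min2(3, 1) = 1

After the edit, cleaning proceeds:
  t1: a read changed (a1 9->-5) — executes, giving -5.
  t3: a read changed (t1 3->-5) — executes, giving 5.
  t4: a read changed (t1 3->-5; t3 -3->5) — executes, giving 5.
  t5: a read changed (t4 3->5) — executes, giving 3.
  t6: a read changed (t4 3->5; t5 1->3) — executes, giving 3.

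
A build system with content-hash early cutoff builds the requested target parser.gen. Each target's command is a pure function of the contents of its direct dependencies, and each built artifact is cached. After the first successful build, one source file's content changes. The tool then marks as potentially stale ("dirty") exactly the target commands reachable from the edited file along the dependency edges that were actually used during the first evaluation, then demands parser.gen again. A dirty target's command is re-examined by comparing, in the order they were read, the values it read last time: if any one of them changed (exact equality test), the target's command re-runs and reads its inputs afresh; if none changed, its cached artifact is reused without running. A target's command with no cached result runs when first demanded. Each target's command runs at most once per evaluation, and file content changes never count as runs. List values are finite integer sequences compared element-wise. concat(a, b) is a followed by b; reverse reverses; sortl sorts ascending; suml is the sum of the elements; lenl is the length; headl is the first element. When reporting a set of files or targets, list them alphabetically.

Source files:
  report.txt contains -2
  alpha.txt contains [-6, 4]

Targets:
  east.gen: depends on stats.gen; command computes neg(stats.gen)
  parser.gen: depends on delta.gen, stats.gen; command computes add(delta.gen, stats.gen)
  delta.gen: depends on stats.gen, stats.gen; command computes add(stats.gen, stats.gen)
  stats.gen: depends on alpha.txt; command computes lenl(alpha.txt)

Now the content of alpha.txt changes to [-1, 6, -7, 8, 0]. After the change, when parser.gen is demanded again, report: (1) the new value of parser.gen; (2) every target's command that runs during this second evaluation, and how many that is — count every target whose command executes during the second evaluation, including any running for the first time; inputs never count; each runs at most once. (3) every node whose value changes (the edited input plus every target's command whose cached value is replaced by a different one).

New value of parser.gen: 15.
Target commands that run: delta.gen, parser.gen, stats.gen — 3 in total.
Values that change: alpha.txt, delta.gen, parser.gen, stats.gen.

First evaluation (everything demanded from the output):
  stats.gen = lenl([-6, 4]) = 2
  delta.gen = add(2, 2) = 4
  parser.gen = add(4, 2) = 6

Propagation after the edit:
  stats.gen: runs — alpha.txt [-6, 4]->[-1, 6, -7, 8, 0]; result 5.
  delta.gen: runs — stats.gen 2->5; stats.gen 2->5; result 10.
  parser.gen: runs — delta.gen 4->10; stats.gen 2->5; result 15.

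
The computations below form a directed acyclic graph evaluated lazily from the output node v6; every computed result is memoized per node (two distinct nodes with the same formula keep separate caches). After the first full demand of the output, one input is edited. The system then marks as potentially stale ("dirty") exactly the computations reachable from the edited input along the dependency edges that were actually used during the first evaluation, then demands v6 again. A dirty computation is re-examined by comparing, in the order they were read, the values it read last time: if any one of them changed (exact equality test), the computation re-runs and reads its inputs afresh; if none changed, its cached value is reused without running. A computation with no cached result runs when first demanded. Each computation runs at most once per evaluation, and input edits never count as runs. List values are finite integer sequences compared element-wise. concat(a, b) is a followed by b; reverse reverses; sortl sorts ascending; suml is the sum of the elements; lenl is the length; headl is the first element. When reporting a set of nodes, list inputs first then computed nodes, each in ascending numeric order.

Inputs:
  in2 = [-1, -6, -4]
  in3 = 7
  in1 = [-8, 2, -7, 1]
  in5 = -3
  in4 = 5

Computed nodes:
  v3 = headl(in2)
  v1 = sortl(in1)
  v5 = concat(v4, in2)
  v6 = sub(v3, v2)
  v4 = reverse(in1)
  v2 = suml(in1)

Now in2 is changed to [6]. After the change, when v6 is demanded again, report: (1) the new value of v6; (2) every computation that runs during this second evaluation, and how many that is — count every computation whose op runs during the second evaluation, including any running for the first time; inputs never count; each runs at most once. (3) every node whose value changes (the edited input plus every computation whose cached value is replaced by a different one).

Demanding v6 again yields 18.
2 computations run: v3, v6.
The nodes whose values change: in2, v3, v6.

First demand of the output computes:
  v2 = suml([-8, 2, -7, 1]) = -12
  v3 = headl([-1, -6, -4]) = -1
  v6 = sub(-1, -12) = 11

After the edit, cleaning proceeds:
  v3: a read changed (in2 [-1, -6, -4]->[6]) — executes, giving 6.
  v6: a read changed (v3 -1->6) — executes, giving 18.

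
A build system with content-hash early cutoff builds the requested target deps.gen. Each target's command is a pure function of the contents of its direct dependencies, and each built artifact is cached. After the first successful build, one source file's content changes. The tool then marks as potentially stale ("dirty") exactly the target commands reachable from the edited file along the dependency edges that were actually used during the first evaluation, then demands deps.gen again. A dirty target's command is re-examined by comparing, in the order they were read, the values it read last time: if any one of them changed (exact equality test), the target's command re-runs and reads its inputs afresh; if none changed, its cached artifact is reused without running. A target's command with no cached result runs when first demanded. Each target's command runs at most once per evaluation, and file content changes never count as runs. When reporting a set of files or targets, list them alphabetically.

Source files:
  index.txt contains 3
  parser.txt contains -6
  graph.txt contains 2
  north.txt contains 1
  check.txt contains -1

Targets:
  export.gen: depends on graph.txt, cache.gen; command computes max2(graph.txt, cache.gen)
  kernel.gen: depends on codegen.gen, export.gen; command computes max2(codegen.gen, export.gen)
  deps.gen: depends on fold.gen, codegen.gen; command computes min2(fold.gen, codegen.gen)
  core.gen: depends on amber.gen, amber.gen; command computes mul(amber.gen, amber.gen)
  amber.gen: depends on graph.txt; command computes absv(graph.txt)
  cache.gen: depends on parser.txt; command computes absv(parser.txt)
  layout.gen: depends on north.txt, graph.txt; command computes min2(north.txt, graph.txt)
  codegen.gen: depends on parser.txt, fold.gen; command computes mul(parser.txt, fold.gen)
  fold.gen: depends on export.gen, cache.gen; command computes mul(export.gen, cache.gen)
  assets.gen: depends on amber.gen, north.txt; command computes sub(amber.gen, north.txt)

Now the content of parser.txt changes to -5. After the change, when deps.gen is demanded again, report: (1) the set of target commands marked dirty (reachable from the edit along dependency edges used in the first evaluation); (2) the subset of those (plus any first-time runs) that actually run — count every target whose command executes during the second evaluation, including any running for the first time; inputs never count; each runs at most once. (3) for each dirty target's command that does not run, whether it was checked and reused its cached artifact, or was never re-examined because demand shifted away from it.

Marked dirty: cache.gen, codegen.gen, deps.gen, export.gen, fold.gen.
Target commands that run: cache.gen, codegen.gen, deps.gen, export.gen, fold.gen — 5 in total.
Every dirty target's command ran.

First evaluation (everything demanded from the output):
  cache.gen = absv(-6) = 6
  export.gen = max2(2, 6) = 6
  fold.gen = mul(6, 6) = 36
  codegen.gen = mul(-6, 36) = -216
  deps.gen = min2(36, -216) = -216

Propagation after the edit:
  cache.gen: runs — parser.txt -6->-5; result 5.
  export.gen: runs — cache.gen 6->5; result 5.
  fold.gen: runs — export.gen 6->5; cache.gen 6->5; result 25.
  codegen.gen: runs — parser.txt -6->-5; fold.gen 36->25; result -125.
  deps.gen: runs — fold.gen 36->25; codegen.gen -216->-125; result -125.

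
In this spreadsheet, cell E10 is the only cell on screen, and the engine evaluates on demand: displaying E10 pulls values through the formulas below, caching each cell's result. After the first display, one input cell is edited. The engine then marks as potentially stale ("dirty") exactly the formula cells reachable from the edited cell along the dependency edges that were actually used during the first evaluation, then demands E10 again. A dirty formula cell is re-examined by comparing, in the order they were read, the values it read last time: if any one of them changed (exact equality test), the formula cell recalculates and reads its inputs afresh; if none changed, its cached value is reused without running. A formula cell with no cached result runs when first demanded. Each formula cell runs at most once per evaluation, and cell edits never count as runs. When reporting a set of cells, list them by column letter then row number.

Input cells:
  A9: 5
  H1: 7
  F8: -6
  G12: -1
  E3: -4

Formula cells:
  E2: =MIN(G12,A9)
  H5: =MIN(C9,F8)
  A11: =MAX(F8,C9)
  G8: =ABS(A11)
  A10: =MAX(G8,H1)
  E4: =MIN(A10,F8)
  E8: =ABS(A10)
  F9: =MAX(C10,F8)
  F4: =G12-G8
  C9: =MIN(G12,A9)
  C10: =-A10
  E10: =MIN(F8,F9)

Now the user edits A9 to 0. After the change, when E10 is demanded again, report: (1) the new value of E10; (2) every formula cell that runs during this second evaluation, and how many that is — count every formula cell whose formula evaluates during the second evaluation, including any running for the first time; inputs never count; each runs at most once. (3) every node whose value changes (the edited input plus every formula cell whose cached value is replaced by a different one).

Initial pass — values computed on the first demand:
  C9 = MIN(-1, 5) = -1
  A11 = MAX(-6, -1) = -1
  G8 = ABS(-1) = 1
  A10 = MAX(1, 7) = 7
  C10 = -(7) = -7
  F9 = MAX(-7, -6) = -6
  E10 = MIN(-6, -6) = -6

Second demand — change propagation:
  C9: re-runs because A9 5->0; new result -1 (unchanged).
  A11: re-examined; everything it read last time is the same (F8 unchanged, C9 unchanged) — cache -1 kept, no run.
  G8: re-examined; everything it read last time is the same (A11 unchanged) — cache 1 kept, no run.
  A10: re-examined; everything it read last time is the same (G8 unchanged, H1 unchanged) — cache 7 kept, no run.
  C10: re-examined; everything it read last time is the same (A10 unchanged) — cache -7 kept, no run.
  F9: re-examined; everything it read last time is the same (C10 unchanged, F8 unchanged) — cache -6 kept, no run.
  E10: re-examined; everything it read last time is the same (F8 unchanged, F9 unchanged) — cache -6 kept, no run.

The important point: C9 recomputes to an identical value, and the output ends up unchanged.

E10 now evaluates to -6.
Run set: C9 (1 run).
Changed values: A9.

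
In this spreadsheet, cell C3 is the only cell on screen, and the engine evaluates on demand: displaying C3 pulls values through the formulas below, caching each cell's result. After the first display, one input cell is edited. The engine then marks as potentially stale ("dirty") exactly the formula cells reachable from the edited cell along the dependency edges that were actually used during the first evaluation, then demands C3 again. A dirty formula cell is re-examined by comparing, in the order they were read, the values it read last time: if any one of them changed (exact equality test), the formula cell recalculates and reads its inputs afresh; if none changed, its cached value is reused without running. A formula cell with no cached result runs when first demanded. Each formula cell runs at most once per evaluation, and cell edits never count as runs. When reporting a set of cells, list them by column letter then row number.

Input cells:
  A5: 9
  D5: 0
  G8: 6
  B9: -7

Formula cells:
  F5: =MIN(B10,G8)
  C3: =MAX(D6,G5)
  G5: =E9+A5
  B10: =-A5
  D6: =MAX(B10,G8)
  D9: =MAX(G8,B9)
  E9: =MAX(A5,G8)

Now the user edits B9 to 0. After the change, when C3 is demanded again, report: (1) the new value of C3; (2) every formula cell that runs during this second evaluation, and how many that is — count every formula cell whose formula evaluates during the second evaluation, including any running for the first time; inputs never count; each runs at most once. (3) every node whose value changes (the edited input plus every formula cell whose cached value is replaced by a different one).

C3 now evaluates to 18.
Run set: none (0 run).
Changed values: B9.
The important point: nothing the output needs ever reads B9, so the edit is invisible to it.

Initial pass — values computed on the first demand:
  B10 = -(9) = -9
  D6 = MAX(-9, 6) = 6
  E9 = MAX(9, 6) = 9
  G5 = 9 + 9 = 18
  C3 = MAX(6, 18) = 18

Second demand — change propagation:
  no demanded computation ever read B9, so the edit dirties nothing and nothing runs.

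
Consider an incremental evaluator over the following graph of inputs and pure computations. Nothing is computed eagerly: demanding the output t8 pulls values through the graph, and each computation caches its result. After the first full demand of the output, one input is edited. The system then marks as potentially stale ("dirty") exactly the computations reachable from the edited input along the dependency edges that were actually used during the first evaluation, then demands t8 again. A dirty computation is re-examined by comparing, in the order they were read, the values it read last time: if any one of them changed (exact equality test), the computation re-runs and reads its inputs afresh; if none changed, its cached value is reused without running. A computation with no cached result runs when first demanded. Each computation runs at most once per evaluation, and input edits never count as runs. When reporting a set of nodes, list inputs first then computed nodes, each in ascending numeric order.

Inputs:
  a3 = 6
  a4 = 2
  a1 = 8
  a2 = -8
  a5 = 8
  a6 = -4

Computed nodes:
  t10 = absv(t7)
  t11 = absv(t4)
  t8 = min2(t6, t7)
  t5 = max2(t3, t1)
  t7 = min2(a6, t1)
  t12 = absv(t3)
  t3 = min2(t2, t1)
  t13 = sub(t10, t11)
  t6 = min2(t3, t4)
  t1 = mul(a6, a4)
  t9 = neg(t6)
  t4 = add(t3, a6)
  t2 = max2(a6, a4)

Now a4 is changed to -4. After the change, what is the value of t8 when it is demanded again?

t8 now evaluates to -8.

Initial pass — values computed on the first demand:
  t1 = mul(-4, 2) = -8
  t2 = max2(-4, 2) = 2
  t3 = min2(2, -8) = -8
  t4 = add(-8, -4) = -12
  t6 = min2(-8, -12) = -12
  t7 = min2(-4, -8) = -8
  t8 = min2(-12, -8) = -12

Second demand — change propagation:
  t1: re-runs because a4 2->-4; new result 16.
  t2: re-runs because a4 2->-4; new result -4.
  t3: re-runs because t2 2->-4; t1 -8->16; new result -4.
  t4: re-runs because t3 -8->-4; new result -8.
  t6: re-runs because t3 -8->-4; t4 -12->-8; new result -8.
  t7: re-runs because t1 -8->16; new result -4.
  t8: re-runs because t6 -12->-8; t7 -8->-4; new result -8.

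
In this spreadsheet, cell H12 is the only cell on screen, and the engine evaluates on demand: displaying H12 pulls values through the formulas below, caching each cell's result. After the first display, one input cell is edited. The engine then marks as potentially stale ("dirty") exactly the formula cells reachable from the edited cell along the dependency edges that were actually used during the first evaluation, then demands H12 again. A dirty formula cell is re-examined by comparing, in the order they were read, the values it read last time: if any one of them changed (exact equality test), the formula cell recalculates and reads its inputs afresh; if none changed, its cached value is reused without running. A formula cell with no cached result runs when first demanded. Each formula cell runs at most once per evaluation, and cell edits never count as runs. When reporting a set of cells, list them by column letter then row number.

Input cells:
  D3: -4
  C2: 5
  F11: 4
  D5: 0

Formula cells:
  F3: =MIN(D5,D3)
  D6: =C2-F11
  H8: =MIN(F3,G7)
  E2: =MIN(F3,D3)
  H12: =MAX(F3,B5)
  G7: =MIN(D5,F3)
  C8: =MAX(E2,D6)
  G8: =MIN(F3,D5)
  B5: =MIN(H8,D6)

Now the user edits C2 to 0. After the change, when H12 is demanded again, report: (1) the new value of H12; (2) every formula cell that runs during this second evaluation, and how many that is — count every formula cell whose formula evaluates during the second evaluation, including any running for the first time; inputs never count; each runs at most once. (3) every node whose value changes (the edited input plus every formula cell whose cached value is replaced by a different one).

H12 now evaluates to -4.
Run set: B5, D6 (2 run).
Changed values: C2, D6.
The important point: B5 recomputes to an identical value, and the output ends up unchanged.

Initial pass — values computed on the first demand:
  D6 = 5 - 4 = 1
  F3 = MIN(0, -4) = -4
  G7 = MIN(0, -4) = -4
  H8 = MIN(-4, -4) = -4
  B5 = MIN(-4, 1) = -4
  H12 = MAX(-4, -4) = -4

Second demand — change propagation:
  D6: re-runs because C2 5->0; new result -4.
  B5: re-runs because D6 1->-4; new result -4 (unchanged).
  H12: re-examined; everything it read last time is the same (F3 unchanged, B5 unchanged) — cache -4 kept, no run.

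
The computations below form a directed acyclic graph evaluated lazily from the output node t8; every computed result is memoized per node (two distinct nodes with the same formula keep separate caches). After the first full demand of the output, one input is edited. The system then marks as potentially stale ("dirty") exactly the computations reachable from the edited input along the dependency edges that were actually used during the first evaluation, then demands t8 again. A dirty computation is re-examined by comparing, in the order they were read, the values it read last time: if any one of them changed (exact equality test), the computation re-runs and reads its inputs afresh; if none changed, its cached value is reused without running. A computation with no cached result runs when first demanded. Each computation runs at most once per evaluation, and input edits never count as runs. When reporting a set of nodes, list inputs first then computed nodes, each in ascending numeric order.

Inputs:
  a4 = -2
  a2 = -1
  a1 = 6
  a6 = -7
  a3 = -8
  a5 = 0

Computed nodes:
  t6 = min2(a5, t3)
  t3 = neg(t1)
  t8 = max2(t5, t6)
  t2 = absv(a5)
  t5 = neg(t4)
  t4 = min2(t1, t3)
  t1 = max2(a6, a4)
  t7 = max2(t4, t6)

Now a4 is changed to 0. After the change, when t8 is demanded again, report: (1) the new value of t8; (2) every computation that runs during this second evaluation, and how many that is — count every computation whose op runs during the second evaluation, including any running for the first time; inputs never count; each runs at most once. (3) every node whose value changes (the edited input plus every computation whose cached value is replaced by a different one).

Demanding t8 again yields 0.
6 computations run: t1, t3, t4, t5, t6, t8.
The nodes whose values change: a4, t1, t3, t4, t5, t8.

First demand of the output computes:
  t1 = max2(-7, -2) = -2
  t3 = neg(-2) = 2
  t4 = min2(-2, 2) = -2
  t5 = neg(-2) = 2
  t6 = min2(0, 2) = 0
  t8 = max2(2, 0) = 2

After the edit, cleaning proceeds:
  t1: a read changed (a4 -2->0) — executes, giving 0.
  t3: a read changed (t1 -2->0) — executes, giving 0.
  t4: a read changed (t1 -2->0; t3 2->0) — executes, giving 0.
  t5: a read changed (t4 -2->0) — executes, giving 0.
  t6: a read changed (t3 2->0) — executes, giving 0 — identical to its old value.
  t8: a read changed (t5 2->0) — executes, giving 0.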